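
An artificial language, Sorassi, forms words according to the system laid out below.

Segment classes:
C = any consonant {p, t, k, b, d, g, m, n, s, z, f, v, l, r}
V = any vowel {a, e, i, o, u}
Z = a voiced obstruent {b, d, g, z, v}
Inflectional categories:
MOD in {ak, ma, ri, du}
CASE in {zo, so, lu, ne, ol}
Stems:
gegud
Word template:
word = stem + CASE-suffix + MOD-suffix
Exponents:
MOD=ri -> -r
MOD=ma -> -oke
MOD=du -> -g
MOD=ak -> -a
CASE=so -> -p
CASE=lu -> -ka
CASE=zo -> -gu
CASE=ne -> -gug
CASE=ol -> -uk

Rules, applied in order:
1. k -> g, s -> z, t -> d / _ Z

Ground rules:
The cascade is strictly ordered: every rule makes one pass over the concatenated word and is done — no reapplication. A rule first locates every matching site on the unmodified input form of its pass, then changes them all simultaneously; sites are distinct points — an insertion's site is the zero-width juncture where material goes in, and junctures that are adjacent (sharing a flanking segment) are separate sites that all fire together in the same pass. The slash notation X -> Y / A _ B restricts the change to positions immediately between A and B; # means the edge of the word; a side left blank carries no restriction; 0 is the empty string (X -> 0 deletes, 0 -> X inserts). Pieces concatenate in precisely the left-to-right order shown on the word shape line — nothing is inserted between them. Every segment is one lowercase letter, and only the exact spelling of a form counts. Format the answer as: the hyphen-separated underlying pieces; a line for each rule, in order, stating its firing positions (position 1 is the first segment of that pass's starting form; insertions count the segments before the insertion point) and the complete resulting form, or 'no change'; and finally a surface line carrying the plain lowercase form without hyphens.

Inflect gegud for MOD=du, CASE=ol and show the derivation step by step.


underlying: gegud-uk-g
1. k -> g, s -> z, t -> d / _ Z: fires at position(s) 7: gegudugg
surface: gegudugg


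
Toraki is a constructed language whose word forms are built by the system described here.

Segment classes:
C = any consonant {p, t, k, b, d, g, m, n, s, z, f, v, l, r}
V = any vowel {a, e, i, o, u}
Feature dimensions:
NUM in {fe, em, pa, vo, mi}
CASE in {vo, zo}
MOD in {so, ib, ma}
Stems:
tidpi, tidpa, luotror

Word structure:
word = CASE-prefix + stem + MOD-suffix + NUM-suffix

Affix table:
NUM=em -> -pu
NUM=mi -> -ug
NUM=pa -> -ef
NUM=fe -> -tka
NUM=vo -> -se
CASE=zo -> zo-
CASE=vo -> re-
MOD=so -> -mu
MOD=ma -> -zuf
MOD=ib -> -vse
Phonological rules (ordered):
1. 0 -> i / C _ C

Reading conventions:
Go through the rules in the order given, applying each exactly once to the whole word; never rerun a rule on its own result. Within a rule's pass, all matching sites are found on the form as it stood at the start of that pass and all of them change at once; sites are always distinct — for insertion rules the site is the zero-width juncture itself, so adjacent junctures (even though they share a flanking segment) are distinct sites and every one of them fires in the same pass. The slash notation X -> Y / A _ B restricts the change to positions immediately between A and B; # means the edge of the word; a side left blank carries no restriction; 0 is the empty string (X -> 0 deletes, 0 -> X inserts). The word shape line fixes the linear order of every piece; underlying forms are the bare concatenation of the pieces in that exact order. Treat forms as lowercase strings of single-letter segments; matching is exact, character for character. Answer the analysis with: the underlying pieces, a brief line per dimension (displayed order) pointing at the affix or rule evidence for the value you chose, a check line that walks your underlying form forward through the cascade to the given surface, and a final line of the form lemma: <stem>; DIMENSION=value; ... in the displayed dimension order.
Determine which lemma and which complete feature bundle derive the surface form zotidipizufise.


underlying: zo-tidpi-zuf-se
NUM=vo - signalled by the affix -se
CASE=zo - signalled by the affix zo-
MOD=ma - signalled by the affix -zuf
check: zotidpizufse -> zotidipizufise
lemma: tidpi; NUM=vo; CASE=zo; MOD=ma


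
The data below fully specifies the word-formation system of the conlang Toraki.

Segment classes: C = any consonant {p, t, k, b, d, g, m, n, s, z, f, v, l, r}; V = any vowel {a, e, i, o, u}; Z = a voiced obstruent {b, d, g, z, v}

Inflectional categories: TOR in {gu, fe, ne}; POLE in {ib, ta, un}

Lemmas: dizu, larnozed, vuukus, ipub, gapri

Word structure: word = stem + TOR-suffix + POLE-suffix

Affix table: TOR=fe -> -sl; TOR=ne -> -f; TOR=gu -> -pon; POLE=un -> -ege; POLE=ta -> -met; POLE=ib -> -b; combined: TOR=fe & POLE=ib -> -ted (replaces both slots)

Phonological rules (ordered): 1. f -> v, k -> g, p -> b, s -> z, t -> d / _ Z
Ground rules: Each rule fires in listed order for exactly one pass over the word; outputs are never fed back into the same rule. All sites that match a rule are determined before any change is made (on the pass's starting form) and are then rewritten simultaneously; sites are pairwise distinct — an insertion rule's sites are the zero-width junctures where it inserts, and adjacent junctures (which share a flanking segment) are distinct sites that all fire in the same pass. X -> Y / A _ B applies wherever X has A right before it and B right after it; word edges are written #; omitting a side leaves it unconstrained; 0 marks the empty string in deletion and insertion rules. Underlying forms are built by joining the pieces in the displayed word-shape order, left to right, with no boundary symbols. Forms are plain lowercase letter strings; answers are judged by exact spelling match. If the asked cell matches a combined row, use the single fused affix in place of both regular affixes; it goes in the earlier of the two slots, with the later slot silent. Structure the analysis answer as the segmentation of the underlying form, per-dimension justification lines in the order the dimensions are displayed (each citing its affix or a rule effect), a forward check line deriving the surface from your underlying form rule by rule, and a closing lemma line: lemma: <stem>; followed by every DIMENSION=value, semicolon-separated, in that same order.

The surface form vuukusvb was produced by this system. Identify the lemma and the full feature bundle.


underlying: vuukus-f-b
TOR=ne - signalled by the affix -f
POLE=ib - signalled by the affix -b
check: vuukusfb -> vuukusvb
lemma: vuukus; TOR=ne; POLE=ib


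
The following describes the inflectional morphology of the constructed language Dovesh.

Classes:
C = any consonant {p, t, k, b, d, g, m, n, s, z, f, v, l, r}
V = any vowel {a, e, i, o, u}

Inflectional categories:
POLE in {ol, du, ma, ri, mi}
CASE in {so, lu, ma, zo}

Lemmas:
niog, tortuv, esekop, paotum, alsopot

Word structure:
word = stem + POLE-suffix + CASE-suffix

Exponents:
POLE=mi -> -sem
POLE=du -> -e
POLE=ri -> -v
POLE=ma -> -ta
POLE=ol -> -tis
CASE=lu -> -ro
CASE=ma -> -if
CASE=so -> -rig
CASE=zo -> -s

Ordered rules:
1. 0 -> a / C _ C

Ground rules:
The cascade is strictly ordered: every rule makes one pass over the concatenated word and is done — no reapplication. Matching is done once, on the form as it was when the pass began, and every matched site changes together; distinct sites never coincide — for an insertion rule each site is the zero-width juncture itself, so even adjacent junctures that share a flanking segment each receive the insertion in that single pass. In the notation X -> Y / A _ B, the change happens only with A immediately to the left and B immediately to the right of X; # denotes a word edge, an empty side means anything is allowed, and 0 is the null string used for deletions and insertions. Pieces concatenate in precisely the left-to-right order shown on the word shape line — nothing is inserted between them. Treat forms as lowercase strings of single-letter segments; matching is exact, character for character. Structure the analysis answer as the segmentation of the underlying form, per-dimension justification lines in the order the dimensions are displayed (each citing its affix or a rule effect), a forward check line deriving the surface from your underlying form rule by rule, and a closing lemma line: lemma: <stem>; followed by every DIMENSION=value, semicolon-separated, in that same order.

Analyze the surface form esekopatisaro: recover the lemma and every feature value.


underlying: esekop-tis-ro
POLE=ol - signalled by the affix -tis
CASE=lu - signalled by the affix -ro
check: esekoptisro -> esekopatisaro
lemma: esekop; POLE=ol; CASE=lu


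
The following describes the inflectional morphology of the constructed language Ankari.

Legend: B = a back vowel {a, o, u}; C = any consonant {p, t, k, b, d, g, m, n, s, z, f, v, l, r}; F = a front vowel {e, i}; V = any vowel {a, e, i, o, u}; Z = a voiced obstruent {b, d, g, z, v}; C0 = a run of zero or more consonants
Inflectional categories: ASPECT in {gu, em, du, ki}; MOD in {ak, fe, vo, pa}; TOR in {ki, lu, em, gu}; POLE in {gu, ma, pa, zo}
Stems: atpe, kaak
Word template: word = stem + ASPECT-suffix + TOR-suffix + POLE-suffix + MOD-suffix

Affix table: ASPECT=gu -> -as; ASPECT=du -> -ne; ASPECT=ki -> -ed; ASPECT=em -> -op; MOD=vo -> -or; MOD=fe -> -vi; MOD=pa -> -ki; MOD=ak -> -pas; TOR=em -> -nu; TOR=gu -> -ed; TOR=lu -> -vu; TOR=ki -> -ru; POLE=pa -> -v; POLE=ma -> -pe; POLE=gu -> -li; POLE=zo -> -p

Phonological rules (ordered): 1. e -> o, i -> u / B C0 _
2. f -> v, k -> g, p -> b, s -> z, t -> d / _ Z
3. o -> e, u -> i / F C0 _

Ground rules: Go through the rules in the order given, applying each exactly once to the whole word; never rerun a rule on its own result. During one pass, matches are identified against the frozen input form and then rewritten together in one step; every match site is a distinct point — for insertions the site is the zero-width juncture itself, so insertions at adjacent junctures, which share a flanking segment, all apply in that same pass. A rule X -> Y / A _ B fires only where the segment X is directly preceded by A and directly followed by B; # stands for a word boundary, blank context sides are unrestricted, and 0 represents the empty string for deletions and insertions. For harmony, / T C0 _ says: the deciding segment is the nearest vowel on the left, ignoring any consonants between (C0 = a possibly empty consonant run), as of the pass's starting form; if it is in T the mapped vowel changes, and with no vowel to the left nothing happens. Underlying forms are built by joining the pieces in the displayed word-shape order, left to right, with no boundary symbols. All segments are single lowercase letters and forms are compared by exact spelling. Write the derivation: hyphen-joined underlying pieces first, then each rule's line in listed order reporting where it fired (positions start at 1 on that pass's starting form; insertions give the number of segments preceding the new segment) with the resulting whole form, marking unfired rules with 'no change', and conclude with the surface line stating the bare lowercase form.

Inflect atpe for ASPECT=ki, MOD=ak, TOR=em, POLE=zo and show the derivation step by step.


underlying: atpe-ed-nu-p-pas
1. e -> o, i -> u / B C0 _: fires at position(s) 4: atpoednuppas
2. f -> v, k -> g, p -> b, s -> z, t -> d / _ Z: no change
3. o -> e, u -> i / F C0 _: fires at position(s) 8: atpoednippas
surface: atpoednippas


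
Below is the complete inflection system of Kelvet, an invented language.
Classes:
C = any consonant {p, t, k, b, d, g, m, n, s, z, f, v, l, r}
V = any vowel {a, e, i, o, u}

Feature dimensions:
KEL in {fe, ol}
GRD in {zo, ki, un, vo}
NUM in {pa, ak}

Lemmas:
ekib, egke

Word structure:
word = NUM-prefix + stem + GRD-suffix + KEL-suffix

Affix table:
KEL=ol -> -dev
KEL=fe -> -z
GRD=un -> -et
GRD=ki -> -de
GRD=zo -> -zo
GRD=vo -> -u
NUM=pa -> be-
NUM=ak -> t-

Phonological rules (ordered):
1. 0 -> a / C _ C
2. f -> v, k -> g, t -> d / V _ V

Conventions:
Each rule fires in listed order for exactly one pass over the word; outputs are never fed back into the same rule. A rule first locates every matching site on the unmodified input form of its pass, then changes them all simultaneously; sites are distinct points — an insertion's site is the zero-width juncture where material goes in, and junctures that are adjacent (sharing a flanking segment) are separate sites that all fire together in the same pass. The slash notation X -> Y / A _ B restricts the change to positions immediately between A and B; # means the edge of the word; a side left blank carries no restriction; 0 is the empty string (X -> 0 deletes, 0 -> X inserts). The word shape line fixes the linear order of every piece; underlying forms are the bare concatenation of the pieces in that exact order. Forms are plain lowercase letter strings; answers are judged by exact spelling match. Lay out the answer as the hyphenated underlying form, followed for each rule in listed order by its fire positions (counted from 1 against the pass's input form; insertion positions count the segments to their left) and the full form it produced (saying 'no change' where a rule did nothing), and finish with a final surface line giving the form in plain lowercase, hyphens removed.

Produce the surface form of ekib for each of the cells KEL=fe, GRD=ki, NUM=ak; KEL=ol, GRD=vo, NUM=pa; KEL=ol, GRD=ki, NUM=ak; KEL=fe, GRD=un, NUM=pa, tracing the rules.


cell KEL=fe, GRD=ki, NUM=ak:
underlying: t-ekib-de-z
1. 0 -> a / C _ C: inserts after position(s) 5: tekibadez
2. f -> v, k -> g, t -> d / V _ V: fires at position(s) 3: tegibadez
surface: tegibadez

cell KEL=ol, GRD=vo, NUM=pa:
underlying: be-ekib-u-dev
1. 0 -> a / C _ C: no change
2. f -> v, k -> g, t -> d / V _ V: fires at position(s) 4: beegibudev
surface: beegibudev

cell KEL=ol, GRD=ki, NUM=ak:
underlying: t-ekib-de-dev
1. 0 -> a / C _ C: inserts after position(s) 5: tekibadedev
2. f -> v, k -> g, t -> d / V _ V: fires at position(s) 3: tegibadedev
surface: tegibadedev

cell KEL=fe, GRD=un, NUM=pa:
underlying: be-ekib-et-z
1. 0 -> a / C _ C: inserts after position(s) 8: beekibetaz
2. f -> v, k -> g, t -> d / V _ V: fires at position(s) 4, 8: beegibedaz
surface: beegibedaz


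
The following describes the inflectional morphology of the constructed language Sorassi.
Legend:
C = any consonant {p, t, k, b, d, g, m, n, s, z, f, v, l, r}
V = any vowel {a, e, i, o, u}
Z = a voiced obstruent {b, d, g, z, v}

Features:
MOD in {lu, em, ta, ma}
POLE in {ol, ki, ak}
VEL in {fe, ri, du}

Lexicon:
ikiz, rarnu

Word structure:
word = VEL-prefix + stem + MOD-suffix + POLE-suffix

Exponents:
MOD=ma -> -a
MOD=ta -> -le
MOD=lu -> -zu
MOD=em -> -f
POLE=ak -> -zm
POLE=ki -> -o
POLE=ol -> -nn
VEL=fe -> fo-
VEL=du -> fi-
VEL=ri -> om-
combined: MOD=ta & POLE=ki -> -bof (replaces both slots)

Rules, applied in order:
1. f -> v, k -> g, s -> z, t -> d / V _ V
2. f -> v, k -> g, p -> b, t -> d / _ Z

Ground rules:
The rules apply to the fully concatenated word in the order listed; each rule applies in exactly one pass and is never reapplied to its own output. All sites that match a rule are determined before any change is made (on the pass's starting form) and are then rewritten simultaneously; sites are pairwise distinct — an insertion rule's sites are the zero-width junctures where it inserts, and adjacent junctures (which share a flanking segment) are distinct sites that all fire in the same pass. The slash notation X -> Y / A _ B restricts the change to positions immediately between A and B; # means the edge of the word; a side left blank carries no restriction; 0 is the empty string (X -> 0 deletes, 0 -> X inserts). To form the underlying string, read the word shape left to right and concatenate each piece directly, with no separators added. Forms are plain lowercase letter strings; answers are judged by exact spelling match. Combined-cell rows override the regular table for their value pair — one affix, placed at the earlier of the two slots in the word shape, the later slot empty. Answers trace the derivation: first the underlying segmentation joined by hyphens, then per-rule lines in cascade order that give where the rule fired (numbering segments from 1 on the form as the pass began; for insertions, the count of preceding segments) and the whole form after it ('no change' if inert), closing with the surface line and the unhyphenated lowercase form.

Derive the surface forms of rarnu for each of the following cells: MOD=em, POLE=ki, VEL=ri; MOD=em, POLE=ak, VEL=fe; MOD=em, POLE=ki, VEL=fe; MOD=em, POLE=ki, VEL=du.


cell MOD=em, POLE=ki, VEL=ri:
underlying: om-rarnu-f-o
1. f -> v, k -> g, s -> z, t -> d / V _ V: fires at position(s) 8: omrarnuvo
2. f -> v, k -> g, p -> b, t -> d / _ Z: no change
surface: omrarnuvo

cell MOD=em, POLE=ak, VEL=fe:
underlying: fo-rarnu-f-zm
1. f -> v, k -> g, s -> z, t -> d / V _ V: no change
2. f -> v, k -> g, p -> b, t -> d / _ Z: fires at position(s) 8: forarnuvzm
surface: forarnuvzm

cell MOD=em, POLE=ki, VEL=fe:
underlying: fo-rarnu-f-o
1. f -> v, k -> g, s -> z, t -> d / V _ V: fires at position(s) 8: forarnuvo
2. f -> v, k -> g, p -> b, t -> d / _ Z: no change
surface: forarnuvo

cell MOD=em, POLE=ki, VEL=du:
underlying: fi-rarnu-f-o
1. f -> v, k -> g, s -> z, t -> d / V _ V: fires at position(s) 8: firarnuvo
2. f -> v, k -> g, p -> b, t -> d / _ Z: no change
surface: firarnuvo


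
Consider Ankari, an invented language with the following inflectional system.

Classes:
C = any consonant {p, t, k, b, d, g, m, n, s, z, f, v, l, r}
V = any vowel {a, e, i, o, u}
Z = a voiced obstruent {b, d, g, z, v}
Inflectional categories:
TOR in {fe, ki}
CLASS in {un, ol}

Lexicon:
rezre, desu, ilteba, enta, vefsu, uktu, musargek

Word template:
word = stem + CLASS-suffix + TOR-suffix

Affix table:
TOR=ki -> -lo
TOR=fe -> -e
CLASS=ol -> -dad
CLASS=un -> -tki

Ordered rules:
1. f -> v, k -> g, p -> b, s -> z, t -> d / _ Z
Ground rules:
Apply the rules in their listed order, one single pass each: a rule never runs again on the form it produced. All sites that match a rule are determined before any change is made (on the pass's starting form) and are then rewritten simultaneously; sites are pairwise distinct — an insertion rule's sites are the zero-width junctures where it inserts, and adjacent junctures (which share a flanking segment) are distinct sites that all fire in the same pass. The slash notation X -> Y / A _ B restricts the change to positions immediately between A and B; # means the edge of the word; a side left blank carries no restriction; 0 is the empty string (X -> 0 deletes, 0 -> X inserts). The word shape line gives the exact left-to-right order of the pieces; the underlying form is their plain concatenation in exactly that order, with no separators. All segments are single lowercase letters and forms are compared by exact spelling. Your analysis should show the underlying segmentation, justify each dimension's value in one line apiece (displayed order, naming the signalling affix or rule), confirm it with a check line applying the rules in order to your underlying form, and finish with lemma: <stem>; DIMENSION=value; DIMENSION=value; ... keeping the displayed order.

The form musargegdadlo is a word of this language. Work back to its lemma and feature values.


underlying: musargek-dad-lo
TOR=ki - signalled by the affix -lo
CLASS=ol - signalled by the affix -dad
check: musargekdadlo -> musargegdadlo
lemma: musargek; TOR=ki; CLASS=ol


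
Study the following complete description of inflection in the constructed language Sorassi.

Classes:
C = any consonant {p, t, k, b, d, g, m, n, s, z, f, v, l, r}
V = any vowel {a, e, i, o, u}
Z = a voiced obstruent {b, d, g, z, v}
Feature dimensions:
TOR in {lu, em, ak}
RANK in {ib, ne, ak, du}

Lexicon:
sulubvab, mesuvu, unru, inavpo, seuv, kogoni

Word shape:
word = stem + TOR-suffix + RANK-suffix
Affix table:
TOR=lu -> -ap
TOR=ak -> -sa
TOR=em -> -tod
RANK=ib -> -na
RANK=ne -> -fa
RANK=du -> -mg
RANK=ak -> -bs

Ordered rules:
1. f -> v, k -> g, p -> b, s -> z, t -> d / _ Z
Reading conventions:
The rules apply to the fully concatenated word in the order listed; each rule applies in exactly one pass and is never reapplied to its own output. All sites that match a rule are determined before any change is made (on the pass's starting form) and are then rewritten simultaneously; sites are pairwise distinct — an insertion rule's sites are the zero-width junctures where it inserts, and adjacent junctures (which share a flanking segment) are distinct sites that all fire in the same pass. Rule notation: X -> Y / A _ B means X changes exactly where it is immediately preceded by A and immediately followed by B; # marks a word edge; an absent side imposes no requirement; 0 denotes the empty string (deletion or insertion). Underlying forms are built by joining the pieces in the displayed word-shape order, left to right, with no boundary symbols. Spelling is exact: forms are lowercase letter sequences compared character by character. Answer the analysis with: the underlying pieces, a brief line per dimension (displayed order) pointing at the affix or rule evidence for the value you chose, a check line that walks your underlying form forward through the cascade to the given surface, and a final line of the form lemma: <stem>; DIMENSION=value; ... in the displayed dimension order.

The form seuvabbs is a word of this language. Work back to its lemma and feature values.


underlying: seuv-ap-bs
TOR=lu - signalled by the affix -ap
RANK=ak - signalled by the affix -bs
check: seuvapbs -> seuvabbs
lemma: seuv; TOR=lu; RANK=ak


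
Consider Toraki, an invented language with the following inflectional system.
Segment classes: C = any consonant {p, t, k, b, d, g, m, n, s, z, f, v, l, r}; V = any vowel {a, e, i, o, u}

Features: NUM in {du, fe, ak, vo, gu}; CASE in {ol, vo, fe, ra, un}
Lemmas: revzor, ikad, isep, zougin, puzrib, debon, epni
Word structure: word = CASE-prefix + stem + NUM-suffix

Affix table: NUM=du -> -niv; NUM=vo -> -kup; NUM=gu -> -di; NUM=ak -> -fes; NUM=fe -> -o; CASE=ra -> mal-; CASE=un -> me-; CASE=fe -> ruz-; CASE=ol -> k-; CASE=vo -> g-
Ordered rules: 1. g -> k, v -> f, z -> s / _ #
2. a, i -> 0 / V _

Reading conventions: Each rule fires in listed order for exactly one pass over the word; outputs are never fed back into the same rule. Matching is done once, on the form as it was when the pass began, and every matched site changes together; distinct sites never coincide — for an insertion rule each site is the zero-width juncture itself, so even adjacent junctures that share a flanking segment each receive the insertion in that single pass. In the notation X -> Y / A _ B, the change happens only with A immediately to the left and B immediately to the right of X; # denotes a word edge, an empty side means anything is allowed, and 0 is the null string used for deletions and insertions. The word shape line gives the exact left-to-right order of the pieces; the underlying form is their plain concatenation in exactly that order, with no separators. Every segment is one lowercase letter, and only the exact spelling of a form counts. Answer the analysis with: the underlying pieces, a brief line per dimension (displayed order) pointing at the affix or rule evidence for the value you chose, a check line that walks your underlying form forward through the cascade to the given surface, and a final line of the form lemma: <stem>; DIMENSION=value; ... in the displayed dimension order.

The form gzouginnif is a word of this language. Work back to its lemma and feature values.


underlying: g-zougin-niv
NUM=du - signalled by the affix -niv
CASE=vo - signalled by the affix g-
check: gzouginniv -> gzouginnif -> gzouginnif
lemma: zougin; NUM=du; CASE=vo


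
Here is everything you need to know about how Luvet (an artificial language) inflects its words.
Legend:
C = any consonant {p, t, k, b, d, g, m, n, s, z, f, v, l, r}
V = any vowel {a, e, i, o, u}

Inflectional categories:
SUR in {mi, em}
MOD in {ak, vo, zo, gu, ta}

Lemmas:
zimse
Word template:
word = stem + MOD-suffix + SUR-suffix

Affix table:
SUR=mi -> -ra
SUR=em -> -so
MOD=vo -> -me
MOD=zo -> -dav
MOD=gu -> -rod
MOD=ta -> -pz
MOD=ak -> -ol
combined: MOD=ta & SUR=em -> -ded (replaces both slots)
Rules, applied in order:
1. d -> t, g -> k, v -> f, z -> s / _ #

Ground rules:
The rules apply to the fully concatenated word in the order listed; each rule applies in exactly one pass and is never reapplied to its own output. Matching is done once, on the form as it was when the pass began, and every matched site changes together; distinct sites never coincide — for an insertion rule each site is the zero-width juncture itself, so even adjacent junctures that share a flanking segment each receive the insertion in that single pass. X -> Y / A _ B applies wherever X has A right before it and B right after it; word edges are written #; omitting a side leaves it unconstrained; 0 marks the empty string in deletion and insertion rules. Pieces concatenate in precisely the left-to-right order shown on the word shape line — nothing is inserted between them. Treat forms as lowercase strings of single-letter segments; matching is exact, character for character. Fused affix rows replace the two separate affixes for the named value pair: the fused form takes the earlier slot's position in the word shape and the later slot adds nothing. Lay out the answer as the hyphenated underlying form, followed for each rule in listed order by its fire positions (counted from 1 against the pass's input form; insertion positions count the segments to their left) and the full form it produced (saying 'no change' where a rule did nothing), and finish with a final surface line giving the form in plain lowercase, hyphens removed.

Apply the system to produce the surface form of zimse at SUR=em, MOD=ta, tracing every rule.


underlying: zimse-ded
1. d -> t, g -> k, v -> f, z -> s / _ #: fires at position(s) 8: zimsedet
surface: zimsedet


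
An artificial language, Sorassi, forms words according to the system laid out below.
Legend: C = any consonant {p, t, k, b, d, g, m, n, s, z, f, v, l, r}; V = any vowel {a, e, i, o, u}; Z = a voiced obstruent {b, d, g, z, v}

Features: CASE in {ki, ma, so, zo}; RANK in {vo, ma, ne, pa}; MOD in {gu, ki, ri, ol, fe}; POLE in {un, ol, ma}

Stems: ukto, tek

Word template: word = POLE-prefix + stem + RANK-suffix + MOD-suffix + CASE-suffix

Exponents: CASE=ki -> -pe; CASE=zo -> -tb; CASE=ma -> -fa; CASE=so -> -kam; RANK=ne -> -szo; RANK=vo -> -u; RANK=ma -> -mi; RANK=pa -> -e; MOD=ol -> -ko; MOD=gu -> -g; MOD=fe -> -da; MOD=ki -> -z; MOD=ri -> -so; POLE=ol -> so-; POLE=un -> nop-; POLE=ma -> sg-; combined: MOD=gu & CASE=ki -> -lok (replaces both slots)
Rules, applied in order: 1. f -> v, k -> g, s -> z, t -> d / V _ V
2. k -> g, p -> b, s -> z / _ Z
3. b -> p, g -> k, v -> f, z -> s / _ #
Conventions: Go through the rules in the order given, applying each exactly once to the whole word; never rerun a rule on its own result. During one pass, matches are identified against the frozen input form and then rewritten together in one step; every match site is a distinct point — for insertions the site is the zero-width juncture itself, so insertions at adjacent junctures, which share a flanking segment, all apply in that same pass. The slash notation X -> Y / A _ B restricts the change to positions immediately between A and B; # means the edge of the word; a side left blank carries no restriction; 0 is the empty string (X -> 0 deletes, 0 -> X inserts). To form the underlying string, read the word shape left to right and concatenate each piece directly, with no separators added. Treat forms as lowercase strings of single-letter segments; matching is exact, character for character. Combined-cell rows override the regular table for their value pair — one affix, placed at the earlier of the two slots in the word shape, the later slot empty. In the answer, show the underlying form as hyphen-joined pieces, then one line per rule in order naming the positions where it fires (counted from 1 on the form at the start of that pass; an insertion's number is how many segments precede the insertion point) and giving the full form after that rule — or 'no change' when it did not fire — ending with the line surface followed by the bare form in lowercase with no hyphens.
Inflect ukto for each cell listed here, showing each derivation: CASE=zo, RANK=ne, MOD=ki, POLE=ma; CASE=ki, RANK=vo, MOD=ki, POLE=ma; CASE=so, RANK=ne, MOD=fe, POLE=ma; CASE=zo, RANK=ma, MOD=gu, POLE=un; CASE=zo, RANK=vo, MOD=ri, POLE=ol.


cell CASE=zo, RANK=ne, MOD=ki, POLE=ma:
underlying: sg-ukto-szo-z-tb
1. f -> v, k -> g, s -> z, t -> d / V _ V: no change
2. k -> g, p -> b, s -> z / _ Z: fires at position(s) 1, 7: zguktozzoztb
3. b -> p, g -> k, v -> f, z -> s / _ #: fires at position(s) 12: zguktozzoztp
surface: zguktozzoztp

cell CASE=ki, RANK=vo, MOD=ki, POLE=ma:
underlying: sg-ukto-u-z-pe
1. f -> v, k -> g, s -> z, t -> d / V _ V: no change
2. k -> g, p -> b, s -> z / _ Z: fires at position(s) 1: zguktouzpe
3. b -> p, g -> k, v -> f, z -> s / _ #: no change
surface: zguktouzpe

cell CASE=so, RANK=ne, MOD=fe, POLE=ma:
underlying: sg-ukto-szo-da-kam
1. f -> v, k -> g, s -> z, t -> d / V _ V: fires at position(s) 12: sguktoszodagam
2. k -> g, p -> b, s -> z / _ Z: fires at position(s) 1, 7: zguktozzodagam
3. b -> p, g -> k, v -> f, z -> s / _ #: no change
surface: zguktozzodagam

cell CASE=zo, RANK=ma, MOD=gu, POLE=un:
underlying: nop-ukto-mi-g-tb
1. f -> v, k -> g, s -> z, t -> d / V _ V: no change
2. k -> g, p -> b, s -> z / _ Z: no change
3. b -> p, g -> k, v -> f, z -> s / _ #: fires at position(s) 12: nopuktomigtp
surface: nopuktomigtp

cell CASE=zo, RANK=vo, MOD=ri, POLE=ol:
underlying: so-ukto-u-so-tb
1. f -> v, k -> g, s -> z, t -> d / V _ V: fires at position(s) 8: souktouzotb
2. k -> g, p -> b, s -> z / _ Z: no change
3. b -> p, g -> k, v -> f, z -> s / _ #: fires at position(s) 11: souktouzotp
surface: souktouzotp


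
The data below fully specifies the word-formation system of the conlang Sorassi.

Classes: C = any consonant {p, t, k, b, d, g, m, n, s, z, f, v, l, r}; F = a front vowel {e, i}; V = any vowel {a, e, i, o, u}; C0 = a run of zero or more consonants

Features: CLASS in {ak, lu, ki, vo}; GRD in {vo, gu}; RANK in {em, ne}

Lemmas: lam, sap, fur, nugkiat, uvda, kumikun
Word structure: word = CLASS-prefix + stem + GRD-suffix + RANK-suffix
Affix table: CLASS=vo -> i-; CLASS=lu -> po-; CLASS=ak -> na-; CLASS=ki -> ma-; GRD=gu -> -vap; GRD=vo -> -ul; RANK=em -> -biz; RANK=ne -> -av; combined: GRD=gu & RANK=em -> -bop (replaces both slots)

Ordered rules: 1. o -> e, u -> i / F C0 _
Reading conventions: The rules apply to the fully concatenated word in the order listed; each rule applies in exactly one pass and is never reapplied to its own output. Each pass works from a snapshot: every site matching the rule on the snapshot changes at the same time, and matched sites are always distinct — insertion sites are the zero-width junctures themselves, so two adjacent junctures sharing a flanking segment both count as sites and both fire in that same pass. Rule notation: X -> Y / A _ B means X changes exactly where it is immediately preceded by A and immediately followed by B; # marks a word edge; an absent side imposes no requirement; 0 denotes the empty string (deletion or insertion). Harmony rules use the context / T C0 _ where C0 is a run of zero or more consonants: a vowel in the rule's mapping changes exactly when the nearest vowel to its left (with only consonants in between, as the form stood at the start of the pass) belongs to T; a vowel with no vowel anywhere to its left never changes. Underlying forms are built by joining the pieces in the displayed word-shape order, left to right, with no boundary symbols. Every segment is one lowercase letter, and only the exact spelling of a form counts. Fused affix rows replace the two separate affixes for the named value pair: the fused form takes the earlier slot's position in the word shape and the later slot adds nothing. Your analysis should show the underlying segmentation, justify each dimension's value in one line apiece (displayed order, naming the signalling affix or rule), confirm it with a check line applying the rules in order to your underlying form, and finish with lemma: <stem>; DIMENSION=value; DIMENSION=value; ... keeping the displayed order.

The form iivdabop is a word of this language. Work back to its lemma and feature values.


underlying: i-uvda-bop
CLASS=vo - signalled by the affix i-
GRD=gu - signalled by the combined affix row
RANK=em - signalled by the combined affix row
check: iuvdabop -> iivdabop
lemma: uvda; CLASS=vo; GRD=gu; RANK=em


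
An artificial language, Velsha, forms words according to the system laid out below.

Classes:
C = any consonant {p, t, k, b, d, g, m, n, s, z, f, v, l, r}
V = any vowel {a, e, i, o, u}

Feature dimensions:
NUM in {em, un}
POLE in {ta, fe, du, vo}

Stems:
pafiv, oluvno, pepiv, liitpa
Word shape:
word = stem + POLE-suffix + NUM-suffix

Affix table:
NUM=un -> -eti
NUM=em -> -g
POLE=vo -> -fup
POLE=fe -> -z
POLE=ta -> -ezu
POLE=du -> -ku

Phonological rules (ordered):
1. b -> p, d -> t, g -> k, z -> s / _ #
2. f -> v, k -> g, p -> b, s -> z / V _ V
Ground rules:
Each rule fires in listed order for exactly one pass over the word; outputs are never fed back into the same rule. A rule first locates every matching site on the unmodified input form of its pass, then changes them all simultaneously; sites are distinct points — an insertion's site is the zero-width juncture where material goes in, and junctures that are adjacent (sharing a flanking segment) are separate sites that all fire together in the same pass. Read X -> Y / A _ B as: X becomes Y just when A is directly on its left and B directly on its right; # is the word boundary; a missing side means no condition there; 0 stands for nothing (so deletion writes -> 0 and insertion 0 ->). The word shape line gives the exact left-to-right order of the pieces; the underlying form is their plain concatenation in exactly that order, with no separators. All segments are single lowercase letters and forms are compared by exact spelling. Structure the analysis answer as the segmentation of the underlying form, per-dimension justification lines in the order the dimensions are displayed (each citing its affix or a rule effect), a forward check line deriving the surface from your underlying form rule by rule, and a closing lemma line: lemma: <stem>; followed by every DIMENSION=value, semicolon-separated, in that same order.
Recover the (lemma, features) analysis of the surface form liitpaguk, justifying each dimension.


underlying: liitpa-ku-g
NUM=em - signalled by the affix -g
POLE=du - signalled by the affix -ku
check: liitpakug -> liitpakuk -> liitpaguk
lemma: liitpa; NUM=em; POLE=du


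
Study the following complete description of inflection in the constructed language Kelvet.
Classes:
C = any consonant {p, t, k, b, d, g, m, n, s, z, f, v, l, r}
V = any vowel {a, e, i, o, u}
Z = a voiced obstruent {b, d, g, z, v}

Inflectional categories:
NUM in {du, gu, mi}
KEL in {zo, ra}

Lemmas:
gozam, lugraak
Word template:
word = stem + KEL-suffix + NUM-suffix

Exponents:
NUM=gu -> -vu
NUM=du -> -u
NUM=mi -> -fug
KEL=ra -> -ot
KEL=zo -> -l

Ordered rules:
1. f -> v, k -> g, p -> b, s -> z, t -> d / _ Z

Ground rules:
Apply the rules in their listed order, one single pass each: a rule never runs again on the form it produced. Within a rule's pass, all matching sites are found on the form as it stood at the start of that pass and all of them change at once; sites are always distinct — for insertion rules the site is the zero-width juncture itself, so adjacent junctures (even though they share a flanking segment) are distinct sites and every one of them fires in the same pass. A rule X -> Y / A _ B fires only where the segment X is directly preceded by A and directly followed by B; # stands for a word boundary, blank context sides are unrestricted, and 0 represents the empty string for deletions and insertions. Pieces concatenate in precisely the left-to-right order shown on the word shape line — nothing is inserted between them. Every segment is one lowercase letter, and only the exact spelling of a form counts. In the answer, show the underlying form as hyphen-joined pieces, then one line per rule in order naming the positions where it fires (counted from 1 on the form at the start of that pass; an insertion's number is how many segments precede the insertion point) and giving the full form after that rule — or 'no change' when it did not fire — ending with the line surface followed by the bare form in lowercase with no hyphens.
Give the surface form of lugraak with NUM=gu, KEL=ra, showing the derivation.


underlying: lugraak-ot-vu
1. f -> v, k -> g, p -> b, s -> z, t -> d / _ Z: fires at position(s) 9: lugraakodvu
surface: lugraakodvu


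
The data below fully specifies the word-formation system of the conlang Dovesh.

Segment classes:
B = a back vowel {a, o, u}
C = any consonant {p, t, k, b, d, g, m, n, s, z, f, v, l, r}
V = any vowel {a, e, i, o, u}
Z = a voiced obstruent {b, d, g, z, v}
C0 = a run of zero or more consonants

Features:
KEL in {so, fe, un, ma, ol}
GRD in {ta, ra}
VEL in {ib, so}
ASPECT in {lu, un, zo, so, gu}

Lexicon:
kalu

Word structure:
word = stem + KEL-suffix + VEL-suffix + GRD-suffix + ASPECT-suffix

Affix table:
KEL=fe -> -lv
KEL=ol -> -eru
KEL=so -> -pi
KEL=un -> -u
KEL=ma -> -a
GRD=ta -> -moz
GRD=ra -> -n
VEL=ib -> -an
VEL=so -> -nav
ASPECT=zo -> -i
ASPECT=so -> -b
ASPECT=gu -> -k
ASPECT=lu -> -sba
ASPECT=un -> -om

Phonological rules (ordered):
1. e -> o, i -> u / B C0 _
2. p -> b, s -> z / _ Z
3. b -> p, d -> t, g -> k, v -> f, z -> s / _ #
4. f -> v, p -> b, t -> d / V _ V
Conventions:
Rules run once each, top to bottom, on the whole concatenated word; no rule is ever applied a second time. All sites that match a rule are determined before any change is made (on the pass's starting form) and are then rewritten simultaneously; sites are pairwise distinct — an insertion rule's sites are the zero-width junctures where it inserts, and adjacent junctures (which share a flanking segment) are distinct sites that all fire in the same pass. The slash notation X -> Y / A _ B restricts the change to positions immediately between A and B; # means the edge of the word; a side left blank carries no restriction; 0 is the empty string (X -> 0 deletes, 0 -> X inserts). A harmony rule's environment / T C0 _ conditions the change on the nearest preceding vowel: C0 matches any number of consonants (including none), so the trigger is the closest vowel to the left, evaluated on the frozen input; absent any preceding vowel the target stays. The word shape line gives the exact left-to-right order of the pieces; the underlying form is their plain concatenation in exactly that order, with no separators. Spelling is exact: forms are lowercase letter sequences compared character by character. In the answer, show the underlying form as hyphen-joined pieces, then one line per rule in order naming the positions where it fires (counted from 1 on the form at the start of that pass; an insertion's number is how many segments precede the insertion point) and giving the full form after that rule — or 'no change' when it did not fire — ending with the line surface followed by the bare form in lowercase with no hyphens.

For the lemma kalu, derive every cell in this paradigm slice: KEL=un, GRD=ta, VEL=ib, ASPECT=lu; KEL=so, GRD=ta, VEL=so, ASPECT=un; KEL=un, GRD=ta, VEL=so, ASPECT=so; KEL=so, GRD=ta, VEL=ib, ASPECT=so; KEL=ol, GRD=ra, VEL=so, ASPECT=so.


cell KEL=un, GRD=ta, VEL=ib, ASPECT=lu:
underlying: kalu-u-an-moz-sba
1. e -> o, i -> u / B C0 _: no change
2. p -> b, s -> z / _ Z: fires at position(s) 11: kaluuanmozzba
3. b -> p, d -> t, g -> k, v -> f, z -> s / _ #: no change
4. f -> v, p -> b, t -> d / V _ V: no change
surface: kaluuanmozzba

cell KEL=so, GRD=ta, VEL=so, ASPECT=un:
underlying: kalu-pi-nav-moz-om
1. e -> o, i -> u / B C0 _: fires at position(s) 6: kalupunavmozom
2. p -> b, s -> z / _ Z: no change
3. b -> p, d -> t, g -> k, v -> f, z -> s / _ #: no change
4. f -> v, p -> b, t -> d / V _ V: fires at position(s) 5: kalubunavmozom
surface: kalubunavmozom

cell KEL=un, GRD=ta, VEL=so, ASPECT=so:
underlying: kalu-u-nav-moz-b
1. e -> o, i -> u / B C0 _: no change
2. p -> b, s -> z / _ Z: no change
3. b -> p, d -> t, g -> k, v -> f, z -> s / _ #: fires at position(s) 12: kaluunavmozp
4. f -> v, p -> b, t -> d / V _ V: no change
surface: kaluunavmozp

cell KEL=so, GRD=ta, VEL=ib, ASPECT=so:
underlying: kalu-pi-an-moz-b
1. e -> o, i -> u / B C0 _: fires at position(s) 6: kalupuanmozb
2. p -> b, s -> z / _ Z: no change
3. b -> p, d -> t, g -> k, v -> f, z -> s / _ #: fires at position(s) 12: kalupuanmozp
4. f -> v, p -> b, t -> d / V _ V: fires at position(s) 5: kalubuanmozp
surface: kalubuanmozp

cell KEL=ol, GRD=ra, VEL=so, ASPECT=so:
underlying: kalu-eru-nav-n-b
1. e -> o, i -> u / B C0 _: fires at position(s) 5: kaluorunavnb
2. p -> b, s -> z / _ Z: no change
3. b -> p, d -> t, g -> k, v -> f, z -> s / _ #: fires at position(s) 12: kaluorunavnp
4. f -> v, p -> b, t -> d / V _ V: no change
surface: kaluorunavnp
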